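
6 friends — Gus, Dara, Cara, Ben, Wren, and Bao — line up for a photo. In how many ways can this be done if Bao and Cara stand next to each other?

Place the 4 others and the Bao-Cara pair as 5 objects in a line; the pair has 2 internal arrangements.
That gives 2 × 5! = 2 × 120 = 240.

240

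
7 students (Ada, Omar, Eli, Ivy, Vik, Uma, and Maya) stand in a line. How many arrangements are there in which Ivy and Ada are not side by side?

Of the 7! = 5040 arrangements, those with Ivy and Ada adjacent number 2 × 6! = 1440 (treat the pair as a block with 2 internal orders).
So 5040 − 1440 = 3600 arrangements keep them apart.

3600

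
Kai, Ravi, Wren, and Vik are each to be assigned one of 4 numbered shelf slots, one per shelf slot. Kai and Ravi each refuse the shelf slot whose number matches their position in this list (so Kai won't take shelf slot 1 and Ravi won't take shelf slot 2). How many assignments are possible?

Let Aᵢ (for i ∈ {1, 2}) be the placements that put person i in their forbidden shelf slot. Any j of these fix j positions, leaving (4−j)! ways to fill the rest, and there are C(2,j) ways to pick which j.
By inclusion–exclusion, the number of valid placements is Σ_{j=0}^{2} (−1)^j C(2,j)·(4−j)!.
Computing: 24 − 12 + 2 = 14.

14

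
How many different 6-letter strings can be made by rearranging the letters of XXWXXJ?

XXWXXJ has 6 letters with X appearing 4 times.
Dividing 6! = 720 by 4! = 24 for the repeated letters gives 30.

30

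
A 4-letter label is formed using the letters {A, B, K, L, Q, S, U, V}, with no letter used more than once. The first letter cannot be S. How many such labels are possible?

1470

The first letter has 8−1 = 7 choices (anything except S).
The remaining 3 letters are filled from the other 7 symbols without repetition: 7 × 6 × 5 = 210.
Total: 7 × 210 = 1470.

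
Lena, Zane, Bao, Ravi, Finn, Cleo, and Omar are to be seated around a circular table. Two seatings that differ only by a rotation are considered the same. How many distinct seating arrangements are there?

720

Seat Lena anywhere (absorbing the rotational symmetry), then permute the other 6: (6)! = 720.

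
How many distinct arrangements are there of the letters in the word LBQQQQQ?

42

The 7 letters of LBQQQQQ have repeats: Q appearing 5 times.
So there are 7! / (5!) = 42 distinguishable arrangements.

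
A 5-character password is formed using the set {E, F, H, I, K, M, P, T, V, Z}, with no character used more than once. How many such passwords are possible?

With no repetition, fill the 5 characters in order: 10 choices, then 9, down to 6.
10 × 9 × 8 × 7 × 6 = 30240.

30240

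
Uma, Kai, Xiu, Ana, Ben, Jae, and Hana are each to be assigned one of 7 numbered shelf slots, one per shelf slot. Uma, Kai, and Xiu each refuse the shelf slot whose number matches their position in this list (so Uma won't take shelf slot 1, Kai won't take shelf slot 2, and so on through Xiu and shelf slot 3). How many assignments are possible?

3216

Let Aᵢ (for i ∈ {1, 2, 3}) be the placements that put person i in their forbidden shelf slot. Any j of these fix j positions, leaving (7−j)! ways to fill the rest, and there are C(3,j) ways to pick which j.
By inclusion–exclusion, the number of valid placements is Σ_{j=0}^{3} (−1)^j C(3,j)·(7−j)!.
Computing: 5040 − 2160 + 360 − 24 = 3216.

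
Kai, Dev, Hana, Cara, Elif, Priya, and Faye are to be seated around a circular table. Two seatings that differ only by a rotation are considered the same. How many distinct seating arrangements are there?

720

Fix one person's seat to break rotational symmetry; the remaining 6 people can be arranged in (6)! = 720 ways.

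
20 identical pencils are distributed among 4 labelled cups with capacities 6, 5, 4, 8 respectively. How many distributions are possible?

20

By stars and bars, unrestricted non-negative solutions to x_1+…+x_4 = 20 number C(20+3,3) = 1771.
Subtract solutions that violate a single cap (substitute x_i' = x_i − (cap_i+1)): x_1 ≥ 7 gives C(16,3) = 560; x_2 ≥ 6 gives C(17,3) = 680; x_3 ≥ 5 gives C(18,3) = 816; x_4 ≥ 9 gives C(14,3) = 364. Together 2420.
Add back pairs where two caps are both exceeded: 120 + 165 + 35 + 220 + 56 + 84 = 680.
Subtract triples: 10 + 0 + 0 + 1 = 11.
By inclusion–exclusion the count is 1771 − 2420 + 680 − 11 = 20.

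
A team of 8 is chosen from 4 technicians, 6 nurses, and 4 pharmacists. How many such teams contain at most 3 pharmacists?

Split by how many pharmacists are chosen (0 through 3).
Sum: C(4,0)·C(10,8) + C(4,1)·C(10,7) + C(4,2)·C(10,6) + C(4,3)·C(10,5) = 45 + 480 + 1260 + 1008 = 2793.

2793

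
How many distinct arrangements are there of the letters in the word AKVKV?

30

The 5 letters of AKVKV have repeats: K appearing twice and V appearing twice.
So there are 5! / (2!·2!) = 30 distinguishable arrangements.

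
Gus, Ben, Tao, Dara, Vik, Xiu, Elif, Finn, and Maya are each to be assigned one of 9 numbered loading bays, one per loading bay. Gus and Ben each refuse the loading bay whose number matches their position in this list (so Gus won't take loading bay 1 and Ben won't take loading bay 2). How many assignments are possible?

287280

Let Aᵢ (for i ∈ {1, 2}) be the placements that put person i in their forbidden loading bay. Any j of these fix j positions, leaving (9−j)! ways to fill the rest, and there are C(2,j) ways to pick which j.
By inclusion–exclusion, the number of valid placements is Σ_{j=0}^{2} (−1)^j C(2,j)·(9−j)!.
Computing: 362880 − 80640 + 5040 = 287280.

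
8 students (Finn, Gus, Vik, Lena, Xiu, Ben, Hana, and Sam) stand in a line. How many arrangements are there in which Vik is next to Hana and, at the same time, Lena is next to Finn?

2880

Treat {Vik,Hana} as one block (2 orders) and {Lena,Finn} as another (2 orders).
That leaves 6 units to arrange: 2 × 2 × 6! = 4 × 720 = 2880.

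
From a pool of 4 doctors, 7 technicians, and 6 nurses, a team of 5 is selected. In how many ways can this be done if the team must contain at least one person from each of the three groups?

Unrestricted: C(17,5) = 6188 ways to pick any 5 of the 17.
Subtract selections that omit an entire group: no doctors → C(13,5) = 1287; no technicians → C(10,5) = 252; no nurses → C(11,5) = 462.
Add back selections omitting two groups (i.e. drawn from a single group): C(4,5) + C(7,5) + C(6,5) = 27.
By inclusion–exclusion: 6188 − 2001 + 27 = 4214.

4214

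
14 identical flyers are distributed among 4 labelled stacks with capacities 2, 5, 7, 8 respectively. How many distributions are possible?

98

By stars and bars, unrestricted non-negative solutions to x_1+…+x_4 = 14 number C(14+3,3) = 680.
Subtract solutions that violate a single cap (substitute x_i' = x_i − (cap_i+1)): x_1 ≥ 3 gives C(14,3) = 364; x_2 ≥ 6 gives C(11,3) = 165; x_3 ≥ 8 gives C(9,3) = 84; x_4 ≥ 9 gives C(8,3) = 56. Together 669.
Add back pairs where two caps are both exceeded: 56 + 20 + 10 + 1 + 0 + 0 = 87.
By inclusion–exclusion the count is 680 − 669 + 87 = 98.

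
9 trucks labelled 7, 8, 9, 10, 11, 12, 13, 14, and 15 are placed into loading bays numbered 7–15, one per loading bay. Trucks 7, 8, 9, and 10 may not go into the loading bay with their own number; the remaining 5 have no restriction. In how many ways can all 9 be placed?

229080

Let Aᵢ (for 7 ≤ i ≤ 10) be the placements that put truck i in its forbidden loading bay. Any j of these fix j positions, leaving (9−j)! ways to fill the rest, and there are C(4,j) ways to pick which j.
By inclusion–exclusion, the number of valid placements is Σ_{j=0}^{4} (−1)^j C(4,j)·(9−j)!.
Computing: 362880 − 161280 + 30240 − 2880 + 120 = 229080.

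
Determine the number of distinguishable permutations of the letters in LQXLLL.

30

The 6 letters of LQXLLL have repeats: L appearing 4 times.
Dividing 6! = 720 by 4! = 24 for the repeated letters gives 30.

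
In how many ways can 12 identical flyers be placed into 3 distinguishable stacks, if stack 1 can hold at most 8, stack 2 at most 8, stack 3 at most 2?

18

Ignoring the caps, the number of non-negative solutions to x_1+…+x_3 = 12 is C(14,2) = 91.
Subtract solutions that violate a single cap (substitute x_i' = x_i − (cap_i+1)): x_1 ≥ 9 gives C(5,2) = 10; x_2 ≥ 9 gives C(5,2) = 10; x_3 ≥ 3 gives C(11,2) = 55. Together 75.
Add back pairs where two caps are both exceeded: 0 + 1 + 1 = 2.
By inclusion–exclusion the count is 91 − 75 + 2 = 18.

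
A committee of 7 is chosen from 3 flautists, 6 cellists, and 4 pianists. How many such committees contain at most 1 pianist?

372

Split by how many pianists are chosen (0 through 1).
Sum: C(4,0)·C(9,7) + C(4,1)·C(9,6) = 36 + 336 = 372.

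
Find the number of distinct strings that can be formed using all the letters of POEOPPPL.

The 8 letters of POEOPPPL have repeats: O appearing twice and P appearing 4 times.
The number of distinct arrangements is 8!/(4!·2!) = 40320/48 = 840.

840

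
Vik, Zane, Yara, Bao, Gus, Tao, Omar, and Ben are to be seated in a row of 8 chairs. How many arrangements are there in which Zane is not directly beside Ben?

30240

Of the 8! = 40320 arrangements, those with Zane and Ben adjacent number 2 × 7! = 10080 (treat the pair as a block with 2 internal orders).
Complementary counting: 40320 − 10080 = 30240.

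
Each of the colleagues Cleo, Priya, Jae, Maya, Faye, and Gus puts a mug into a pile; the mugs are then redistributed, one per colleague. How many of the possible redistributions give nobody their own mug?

265

Count assignments avoiding every fixed point. For any j of the 6 colleagues fixed to their own mug, the other 6−j can be arranged in (6−j)! ways.
By inclusion–exclusion this is Σ_{j=0}^{6} (−1)^j C(6,j)·(6−j)!.
Computing: 720 − 720 + 360 − 120 + 30 − 6 + 1 = 265.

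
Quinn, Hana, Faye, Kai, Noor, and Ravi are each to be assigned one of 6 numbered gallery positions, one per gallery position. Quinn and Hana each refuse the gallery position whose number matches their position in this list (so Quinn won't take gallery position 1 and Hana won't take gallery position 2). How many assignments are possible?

Let Aᵢ (for i ∈ {1, 2}) be the placements that put person i in their forbidden gallery position. Any j of these fix j positions, leaving (6−j)! ways to fill the rest, and there are C(2,j) ways to pick which j.
By inclusion–exclusion, the number of valid placements is Σ_{j=0}^{2} (−1)^j C(2,j)·(6−j)!.
Computing: 720 − 240 + 24 = 504.

504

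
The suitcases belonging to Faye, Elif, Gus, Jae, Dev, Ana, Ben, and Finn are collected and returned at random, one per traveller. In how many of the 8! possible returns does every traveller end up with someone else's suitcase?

14833

Count assignments avoiding every fixed point. For any j of the 8 travellers fixed to their own suitcase, the other 8−j can be arranged in (8−j)! ways.
By inclusion–exclusion this is Σ_{j=0}^{8} (−1)^j C(8,j)·(8−j)!.
Computing: 40320 − 40320 + 20160 − 6720 + 1680 − 336 + 56 − 8 + 1 = 14833.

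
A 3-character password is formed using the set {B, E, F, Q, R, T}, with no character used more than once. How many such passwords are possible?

With no repetition, fill the 3 characters in order: 6 choices, then 5, down to 4.
6 × 5 × 4 = 120.

120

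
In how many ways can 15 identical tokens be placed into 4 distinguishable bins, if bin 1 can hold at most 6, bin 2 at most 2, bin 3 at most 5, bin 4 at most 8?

63

Ignoring the caps, the number of non-negative solutions to x_1+…+x_4 = 15 is C(18,3) = 816.
Subtract solutions that violate a single cap (substitute x_i' = x_i − (cap_i+1)): x_1 ≥ 7 gives C(11,3) = 165; x_2 ≥ 3 gives C(15,3) = 455; x_3 ≥ 6 gives C(12,3) = 220; x_4 ≥ 9 gives C(9,3) = 84. Together 924.
Add back pairs where two caps are both exceeded: 56 + 10 + 0 + 84 + 20 + 1 = 171.
By inclusion–exclusion the count is 816 − 924 + 171 = 63.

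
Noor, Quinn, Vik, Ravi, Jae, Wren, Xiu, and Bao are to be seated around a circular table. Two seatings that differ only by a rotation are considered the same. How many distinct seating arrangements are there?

5040

Around a circle, 8 distinct people have 8!/8 = (7)! = 5040 rotationally distinct seatings.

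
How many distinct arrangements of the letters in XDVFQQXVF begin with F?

Fix F in the first position and arrange the remaining 8 letters.
Those 8 letters have Q appearing twice, V appearing twice, and X appearing twice, giving (8)!/(2!·2!·2!) = 5040.

5040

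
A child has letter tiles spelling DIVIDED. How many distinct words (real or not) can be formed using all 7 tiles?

420

DIVIDED has 7 letters with D appearing 3 times and I appearing twice.
The number of distinct arrangements is 7!/(3!·2!) = 5040/12 = 420.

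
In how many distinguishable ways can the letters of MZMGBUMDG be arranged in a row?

Letter multiplicities in MZMGBUMDG: B×1, D×1, G×2, M×3, U×1, Z×1.
So there are 9! / (3!·2!) = 30240 distinguishable arrangements.

30240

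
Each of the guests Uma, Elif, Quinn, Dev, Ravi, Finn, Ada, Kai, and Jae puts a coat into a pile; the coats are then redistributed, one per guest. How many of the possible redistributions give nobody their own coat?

Let Aᵢ be the assignments in which guest i gets their own coat. We want the size of the complement of A₁∪…∪A_9.
By inclusion–exclusion this is Σ_{j=0}^{9} (−1)^j C(9,j)·(9−j)!.
Computing: 362880 − 362880 + 181440 − 60480 + 15120 − 3024 + 504 − 72 + 9 − 1 = 133496.

133496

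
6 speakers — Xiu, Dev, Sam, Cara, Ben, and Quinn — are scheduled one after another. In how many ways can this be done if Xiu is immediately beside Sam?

240

Treat {Xiu, Sam} as a single unit. There are 5 units to order, and the pair itself can be ordered 2 ways.
That gives 2 × 5! = 2 × 120 = 240.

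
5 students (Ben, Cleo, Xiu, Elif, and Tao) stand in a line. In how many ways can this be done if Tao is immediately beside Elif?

48

Treat {Tao, Elif} as a single unit. There are 4 units to order, and the pair itself can be ordered 2 ways.
So the count is 2·(4)! = 48.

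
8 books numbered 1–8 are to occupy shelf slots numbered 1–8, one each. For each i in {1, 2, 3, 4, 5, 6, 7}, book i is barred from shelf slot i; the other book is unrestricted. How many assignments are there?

Let Aᵢ (for 1 ≤ i ≤ 7) be the placements that put book i in its forbidden shelf slot. Any j of these fix j positions, leaving (8−j)! ways to fill the rest, and there are C(7,j) ways to pick which j.
By inclusion–exclusion, the number of valid placements is Σ_{j=0}^{7} (−1)^j C(7,j)·(8−j)!.
Computing: 40320 − 35280 + 15120 − 4200 + 840 − 126 + 14 − 1 = 16687.

16687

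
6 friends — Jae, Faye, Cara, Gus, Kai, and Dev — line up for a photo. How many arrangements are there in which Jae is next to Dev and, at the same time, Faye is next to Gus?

Treat {Jae,Dev} as one block (2 orders) and {Faye,Gus} as another (2 orders).
That leaves 4 units to arrange: 2 × 2 × 4! = 4 × 24 = 96.

96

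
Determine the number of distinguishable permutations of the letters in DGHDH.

30

DGHDH has 5 letters with D appearing twice and H appearing twice.
The number of distinct arrangements is 5!/(2!·2!) = 120/4 = 30.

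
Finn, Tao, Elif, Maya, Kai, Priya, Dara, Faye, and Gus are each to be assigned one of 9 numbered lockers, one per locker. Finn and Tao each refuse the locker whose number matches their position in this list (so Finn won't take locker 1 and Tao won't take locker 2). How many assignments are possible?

287280

Let Aᵢ (for i ∈ {1, 2}) be the placements that put person i in their forbidden locker. Any j of these fix j positions, leaving (9−j)! ways to fill the rest, and there are C(2,j) ways to pick which j.
By inclusion–exclusion, the number of valid placements is Σ_{j=0}^{2} (−1)^j C(2,j)·(9−j)!.
Computing: 362880 − 80640 + 5040 = 287280.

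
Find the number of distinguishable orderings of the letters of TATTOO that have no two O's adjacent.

40

There are 6!/(3!·2!) = 60 arrangements of TATTOO in total.
If the two O's are adjacent, glue them into one block, leaving 5 items to arrange: (5)!/(3!) = 20 ways.
Hence 60 − 20 = 40.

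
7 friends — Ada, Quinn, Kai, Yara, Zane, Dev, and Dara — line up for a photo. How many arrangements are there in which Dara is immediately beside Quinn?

1440

Glue Dara and Quinn into one block (2 internal orders), leaving 6 units to arrange in a row.
That gives 2 × 6! = 2 × 720 = 1440.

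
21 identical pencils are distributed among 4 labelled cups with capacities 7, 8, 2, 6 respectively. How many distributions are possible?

10

By stars and bars, unrestricted non-negative solutions to x_1+…+x_4 = 21 number C(21+3,3) = 2024.
Subtract solutions that violate a single cap (substitute x_i' = x_i − (cap_i+1)): x_1 ≥ 8 gives C(16,3) = 560; x_2 ≥ 9 gives C(15,3) = 455; x_3 ≥ 3 gives C(21,3) = 1330; x_4 ≥ 7 gives C(17,3) = 680. Together 3025.
Add back pairs where two caps are both exceeded: 35 + 286 + 84 + 220 + 56 + 364 = 1045.
Subtract triples: 4 + 0 + 20 + 10 = 34.
By inclusion–exclusion the count is 2024 − 3025 + 1045 − 34 = 10.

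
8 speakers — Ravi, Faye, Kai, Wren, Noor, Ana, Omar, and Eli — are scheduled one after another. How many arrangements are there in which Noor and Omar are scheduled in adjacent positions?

10080

Glue Noor and Omar into one block (2 internal orders), leaving 7 units to arrange in a row.
So the count is 2·(7)! = 10080.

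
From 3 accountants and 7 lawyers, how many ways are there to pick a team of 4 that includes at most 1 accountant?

140

Split by how many accountants are chosen (0 through 1).
Sum: C(3,0)·C(7,4) + C(3,1)·C(7,3) = 35 + 105 = 140.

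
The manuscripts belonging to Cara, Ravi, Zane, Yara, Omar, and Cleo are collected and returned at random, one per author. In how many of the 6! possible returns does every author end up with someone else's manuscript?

Count assignments avoiding every fixed point. For any j of the 6 authors fixed to their own manuscript, the other 6−j can be arranged in (6−j)! ways.
By inclusion–exclusion this is Σ_{j=0}^{6} (−1)^j C(6,j)·(6−j)!.
Computing: 720 − 720 + 360 − 120 + 30 − 6 + 1 = 265.

265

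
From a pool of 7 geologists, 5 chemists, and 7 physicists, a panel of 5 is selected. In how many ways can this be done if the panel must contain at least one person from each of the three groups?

With no constraint there are C(19,5) = 11628 possible selections.
Subtract selections that omit an entire group: no geologists → C(12,5) = 792; no chemists → C(14,5) = 2002; no physicists → C(12,5) = 792.
Add back selections omitting two groups (i.e. drawn from a single group): C(7,5) + C(5,5) + C(7,5) = 43.
By inclusion–exclusion: 11628 − 3586 + 43 = 8085.

8085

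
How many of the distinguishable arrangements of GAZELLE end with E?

Fix E in the last position and arrange the remaining 6 letters.
Those 6 letters have L appearing twice, giving (6)!/(2!) = 360.

360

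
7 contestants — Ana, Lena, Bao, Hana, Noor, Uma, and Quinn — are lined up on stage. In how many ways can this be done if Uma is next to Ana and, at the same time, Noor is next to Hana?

480

Treat {Uma,Ana} as one block (2 orders) and {Noor,Hana} as another (2 orders).
That leaves 5 units to arrange: 2 × 2 × 5! = 4 × 120 = 480.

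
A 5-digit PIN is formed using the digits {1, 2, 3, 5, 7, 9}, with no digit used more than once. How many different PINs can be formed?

Choose and order 5 of the 6 symbols: the first digit has 6 options, the next 5, and so on down to 2.
That product is 6 × 5 × 4 × 3 × 2 = 720.

720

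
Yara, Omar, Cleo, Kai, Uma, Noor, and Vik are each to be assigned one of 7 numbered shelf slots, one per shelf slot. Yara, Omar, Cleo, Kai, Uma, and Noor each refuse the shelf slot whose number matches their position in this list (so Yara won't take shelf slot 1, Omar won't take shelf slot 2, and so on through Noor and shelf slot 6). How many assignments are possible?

Let Aᵢ (for 1 ≤ i ≤ 6) be the placements that put person i in their forbidden shelf slot. Any j of these fix j positions, leaving (7−j)! ways to fill the rest, and there are C(6,j) ways to pick which j.
By inclusion–exclusion, the number of valid placements is Σ_{j=0}^{6} (−1)^j C(6,j)·(7−j)!.
Computing: 5040 − 4320 + 1800 − 480 + 90 − 12 + 1 = 2119.

2119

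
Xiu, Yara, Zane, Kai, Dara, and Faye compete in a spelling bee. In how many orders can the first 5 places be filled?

There are 6 choices for 1st place, 5 for 2nd, and so on down to 2 for position 5.
That gives 6 × 5 × 4 × 3 × 2 = 720.

720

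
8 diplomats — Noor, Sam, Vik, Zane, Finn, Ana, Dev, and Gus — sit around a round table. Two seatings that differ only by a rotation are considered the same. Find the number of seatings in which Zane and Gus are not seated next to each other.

3600

All circular seatings of 8 people number (7)! = 5040.
Seatings with Zane beside Gus: treat them as a block with 2 internal orders, giving 2 × (6)! = 1440.
Subtracting, 5040 − 1440 = 3600.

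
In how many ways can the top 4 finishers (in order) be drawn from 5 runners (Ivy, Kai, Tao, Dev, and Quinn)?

There are 5 choices for 1st place, 4 for 2nd, and so on down to 2 for position 4.
That gives 5 × 4 × 3 × 2 = 120.

120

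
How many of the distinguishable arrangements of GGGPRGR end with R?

30

With the last slot taken by R, it remains to arrange the other 6 letters (GGGPGR).
Those 6 letters have G appearing 4 times, giving (6)!/(4!) = 30.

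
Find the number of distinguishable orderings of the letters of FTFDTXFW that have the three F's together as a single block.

Treat the 3 copies of F as a single block. The multiset to arrange is then {FFF, D, T, T, W, X}, 6 items in all.
That gives (6)!/(2!) = 360 arrangements.

360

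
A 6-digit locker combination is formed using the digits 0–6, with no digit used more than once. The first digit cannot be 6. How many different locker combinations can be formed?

4320

The first digit has 7−1 = 6 choices (anything except 6).
The remaining 5 digits are filled from the other 6 symbols without repetition: 6 × 5 × 4 × 3 × 2 = 720.
Total: 6 × 720 = 4320.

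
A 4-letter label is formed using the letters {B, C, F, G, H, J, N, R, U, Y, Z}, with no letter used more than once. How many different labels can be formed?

7920

This is a permutation of 4 out of 11: P(11,4) = 11!/7!.
11 × 10 × 9 × 8 = 7920.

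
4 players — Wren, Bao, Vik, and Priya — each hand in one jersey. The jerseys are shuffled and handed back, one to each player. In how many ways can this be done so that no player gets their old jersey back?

Count assignments avoiding every fixed point. For any j of the 4 players fixed to their old jersey, the other 4−j can be arranged in (4−j)! ways.
By inclusion–exclusion this is Σ_{j=0}^{4} (−1)^j C(4,j)·(4−j)!.
Computing: 24 − 24 + 12 − 4 + 1 = 9.

9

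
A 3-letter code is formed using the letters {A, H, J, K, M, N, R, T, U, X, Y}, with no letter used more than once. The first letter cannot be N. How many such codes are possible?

900

The first letter has 11−1 = 10 choices (anything except N).
The remaining 2 letters are filled from the other 10 symbols without repetition: 10 × 9 = 90.
Total: 10 × 90 = 900.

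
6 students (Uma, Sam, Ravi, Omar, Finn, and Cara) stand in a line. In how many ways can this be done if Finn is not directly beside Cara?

Of the 6! = 720 arrangements, those with Finn and Cara adjacent number 2 × 5! = 240 (treat the pair as a block with 2 internal orders).
So 720 − 240 = 480 arrangements keep them apart.

480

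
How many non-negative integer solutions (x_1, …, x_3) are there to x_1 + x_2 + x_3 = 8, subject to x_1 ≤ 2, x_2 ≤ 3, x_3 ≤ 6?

By stars and bars, unrestricted non-negative solutions to x_1+…+x_3 = 8 number C(8+2,2) = 45.
Subtract solutions that violate a single cap (substitute x_i' = x_i − (cap_i+1)): x_1 ≥ 3 gives C(7,2) = 21; x_2 ≥ 4 gives C(6,2) = 15; x_3 ≥ 7 gives C(3,2) = 3. Together 39.
Add back pairs where two caps are both exceeded: 3 + 0 + 0 = 3.
By inclusion–exclusion the count is 45 − 39 + 3 = 9.

9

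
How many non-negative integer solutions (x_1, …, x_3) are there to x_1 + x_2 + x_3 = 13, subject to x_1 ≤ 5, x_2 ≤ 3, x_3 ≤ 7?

By stars and bars, unrestricted non-negative solutions to x_1+…+x_3 = 13 number C(13+2,2) = 105.
Subtract solutions that violate a single cap (substitute x_i' = x_i − (cap_i+1)): x_1 ≥ 6 gives C(9,2) = 36; x_2 ≥ 4 gives C(11,2) = 55; x_3 ≥ 8 gives C(7,2) = 21. Together 112.
Add back pairs where two caps are both exceeded: 10 + 0 + 3 = 13.
By inclusion–exclusion the count is 105 − 112 + 13 = 6.

6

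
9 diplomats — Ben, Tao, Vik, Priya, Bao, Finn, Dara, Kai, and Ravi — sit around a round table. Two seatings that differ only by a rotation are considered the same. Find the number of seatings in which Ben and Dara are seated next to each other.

10080

Treat {Ben, Dara} as one unit (2 internal orders) and seat the resulting 8 units around the table: (7)! circular arrangements.
So 2 × (7)! = 2 × 5040 = 10080.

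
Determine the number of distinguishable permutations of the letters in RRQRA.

20

Letter multiplicities in RRQRA: A×1, Q×1, R×3.
So there are 5! / (3!) = 20 distinguishable arrangements.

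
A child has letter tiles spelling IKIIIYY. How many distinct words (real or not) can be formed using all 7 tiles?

105

IKIIIYY has 7 letters with I appearing 4 times and Y appearing twice.
Dividing 7! = 5040 by 4!·2! = 48 for the repeated letters gives 105.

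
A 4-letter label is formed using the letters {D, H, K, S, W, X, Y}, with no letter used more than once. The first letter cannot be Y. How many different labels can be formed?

720

The first letter has 7−1 = 6 choices (anything except Y).
The remaining 3 letters are filled from the other 6 symbols without repetition: 6 × 5 × 4 = 120.
Total: 6 × 120 = 720.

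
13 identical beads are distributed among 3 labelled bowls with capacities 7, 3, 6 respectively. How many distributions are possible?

By stars and bars, unrestricted non-negative solutions to x_1+…+x_3 = 13 number C(13+2,2) = 105.
Subtract solutions that violate a single cap (substitute x_i' = x_i − (cap_i+1)): x_1 ≥ 8 gives C(7,2) = 21; x_2 ≥ 4 gives C(11,2) = 55; x_3 ≥ 7 gives C(8,2) = 28. Together 104.
Add back pairs where two caps are both exceeded: 3 + 0 + 6 = 9.
By inclusion–exclusion the count is 105 − 104 + 9 = 10.

10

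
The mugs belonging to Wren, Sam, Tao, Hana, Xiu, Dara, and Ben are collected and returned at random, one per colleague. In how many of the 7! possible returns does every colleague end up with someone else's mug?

1854

This is the derangement count D_7: permutations of 7 items with no fixed point.
By inclusion–exclusion this is Σ_{j=0}^{7} (−1)^j C(7,j)·(7−j)!.
Computing: 5040 − 5040 + 2520 − 840 + 210 − 42 + 7 − 1 = 1854.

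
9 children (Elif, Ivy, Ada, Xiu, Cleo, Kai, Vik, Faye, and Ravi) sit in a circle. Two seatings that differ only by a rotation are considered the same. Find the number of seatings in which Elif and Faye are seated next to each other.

10080

Glue Elif and Faye into a block (2 internal orders). Seating 8 units around a circle gives (7)! arrangements.
So 2 × (7)! = 2 × 5040 = 10080.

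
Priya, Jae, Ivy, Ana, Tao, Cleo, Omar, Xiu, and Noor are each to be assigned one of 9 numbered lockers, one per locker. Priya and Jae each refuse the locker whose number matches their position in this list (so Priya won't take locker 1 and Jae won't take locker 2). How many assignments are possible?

287280

Let Aᵢ (for i ∈ {1, 2}) be the placements that put person i in their forbidden locker. Any j of these fix j positions, leaving (9−j)! ways to fill the rest, and there are C(2,j) ways to pick which j.
By inclusion–exclusion, the number of valid placements is Σ_{j=0}^{2} (−1)^j C(2,j)·(9−j)!.
Computing: 362880 − 80640 + 5040 = 287280.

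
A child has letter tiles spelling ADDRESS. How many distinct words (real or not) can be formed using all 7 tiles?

ADDRESS has 7 letters with D appearing twice and S appearing twice.
So there are 7! / (2!·2!) = 1260 distinguishable arrangements.

1260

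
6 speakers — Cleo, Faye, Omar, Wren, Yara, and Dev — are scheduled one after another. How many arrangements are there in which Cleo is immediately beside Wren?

240

Glue Cleo and Wren into one block (2 internal orders), leaving 5 units to arrange in a row.
So the count is 2·(5)! = 240.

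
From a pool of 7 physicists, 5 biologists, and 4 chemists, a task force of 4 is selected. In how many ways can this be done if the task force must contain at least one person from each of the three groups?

910

Unrestricted: C(16,4) = 1820 ways to pick any 4 of the 16.
Subtract selections that omit an entire group: no physicists → C(9,4) = 126; no biologists → C(11,4) = 330; no chemists → C(12,4) = 495.
Add back selections omitting two groups (i.e. drawn from a single group): C(7,4) + C(5,4) + C(4,4) = 41.
By inclusion–exclusion: 1820 − 951 + 41 = 910.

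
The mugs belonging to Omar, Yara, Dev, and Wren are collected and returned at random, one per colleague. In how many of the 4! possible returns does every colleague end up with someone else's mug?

Let Aᵢ be the assignments in which colleague i gets their own mug. We want the size of the complement of A₁∪…∪A_4.
By inclusion–exclusion this is Σ_{j=0}^{4} (−1)^j C(4,j)·(4−j)!.
Computing: 24 − 24 + 12 − 4 + 1 = 9.

9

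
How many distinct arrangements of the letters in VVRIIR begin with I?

30

With the first slot taken by I, it remains to arrange the other 5 letters (VVRIR).
Those 5 letters have R appearing twice and V appearing twice, giving (5)!/(2!·2!) = 30.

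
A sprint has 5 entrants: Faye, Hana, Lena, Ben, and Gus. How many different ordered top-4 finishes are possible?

This is an ordered selection of 4 from 5: P(5,4).
That gives 5 × 4 × 3 × 2 = 120.

120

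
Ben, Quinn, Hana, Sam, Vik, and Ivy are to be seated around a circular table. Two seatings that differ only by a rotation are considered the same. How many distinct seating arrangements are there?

120

Seat Ben anywhere (absorbing the rotational symmetry), then permute the other 5: (5)! = 120.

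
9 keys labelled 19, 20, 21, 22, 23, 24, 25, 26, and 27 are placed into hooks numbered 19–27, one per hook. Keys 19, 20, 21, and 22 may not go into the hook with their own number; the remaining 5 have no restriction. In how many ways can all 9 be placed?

Let Aᵢ (for 19 ≤ i ≤ 22) be the placements that put key i in its forbidden hook. Any j of these fix j positions, leaving (9−j)! ways to fill the rest, and there are C(4,j) ways to pick which j.
By inclusion–exclusion, the number of valid placements is Σ_{j=0}^{4} (−1)^j C(4,j)·(9−j)!.
Computing: 362880 − 161280 + 30240 − 2880 + 120 = 229080.

229080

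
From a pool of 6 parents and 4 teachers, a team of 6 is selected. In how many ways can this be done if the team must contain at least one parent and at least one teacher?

Unrestricted: C(10,6) = 210 ways to pick any 6 of the 10.
Selections missing a whole group: no parents → C(4,6) = 0; no teachers → C(6,6) = 1.
Both groups omitted at once is impossible, so 210 − 1 = 209.

209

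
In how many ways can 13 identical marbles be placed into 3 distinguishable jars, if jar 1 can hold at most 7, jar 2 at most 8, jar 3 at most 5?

33

Without the upper bounds there are C(15,2) = 105 ways to split 13 among 3 jars.
Subtract solutions that violate a single cap (substitute x_i' = x_i − (cap_i+1)): x_1 ≥ 8 gives C(7,2) = 21; x_2 ≥ 9 gives C(6,2) = 15; x_3 ≥ 6 gives C(9,2) = 36. Together 72.
No two caps can be exceeded simultaneously, so the pair terms are all 0.
By inclusion–exclusion the count is 105 − 72 + 0 = 33.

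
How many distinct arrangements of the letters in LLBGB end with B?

Fix B in the last position and arrange the remaining 4 letters.
Those 4 letters have L appearing twice, giving (4)!/(2!) = 12.

12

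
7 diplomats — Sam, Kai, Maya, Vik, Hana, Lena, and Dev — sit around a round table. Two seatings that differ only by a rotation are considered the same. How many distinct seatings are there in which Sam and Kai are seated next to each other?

Treat {Sam, Kai} as one unit (2 internal orders) and seat the resulting 6 units around the table: (5)! circular arrangements.
So 2 × (5)! = 2 × 120 = 240.

240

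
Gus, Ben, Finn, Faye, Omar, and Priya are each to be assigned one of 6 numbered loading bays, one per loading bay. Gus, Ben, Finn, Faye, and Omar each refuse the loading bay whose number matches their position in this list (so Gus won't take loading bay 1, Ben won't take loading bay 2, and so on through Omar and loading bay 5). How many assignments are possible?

309

Let Aᵢ (for 1 ≤ i ≤ 5) be the placements that put person i in their forbidden loading bay. Any j of these fix j positions, leaving (6−j)! ways to fill the rest, and there are C(5,j) ways to pick which j.
By inclusion–exclusion, the number of valid placements is Σ_{j=0}^{5} (−1)^j C(5,j)·(6−j)!.
Computing: 720 − 600 + 240 − 60 + 10 − 1 = 309.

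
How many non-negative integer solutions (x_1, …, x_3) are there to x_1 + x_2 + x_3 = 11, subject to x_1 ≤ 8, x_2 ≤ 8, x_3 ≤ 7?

By stars and bars, unrestricted non-negative solutions to x_1+…+x_3 = 11 number C(11+2,2) = 78.
Subtract solutions that violate a single cap (substitute x_i' = x_i − (cap_i+1)): x_1 ≥ 9 gives C(4,2) = 6; x_2 ≥ 9 gives C(4,2) = 6; x_3 ≥ 8 gives C(5,2) = 10. Together 22.
No two caps can be exceeded simultaneously, so the pair terms are all 0.
By inclusion–exclusion the count is 78 − 22 + 0 = 56.

56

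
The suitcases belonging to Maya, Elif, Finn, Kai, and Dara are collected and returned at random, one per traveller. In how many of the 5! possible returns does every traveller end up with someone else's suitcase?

Let Aᵢ be the assignments in which traveller i gets their own suitcase. We want the size of the complement of A₁∪…∪A_5.
By inclusion–exclusion this is Σ_{j=0}^{5} (−1)^j C(5,j)·(5−j)!.
Computing: 120 − 120 + 60 − 20 + 5 − 1 = 44.

44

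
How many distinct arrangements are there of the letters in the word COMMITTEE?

The 9 letters of COMMITTEE have repeats: E appearing twice, M appearing twice, and T appearing twice.
The number of distinct arrangements is 9!/(2!·2!·2!) = 362880/8 = 45360.

45360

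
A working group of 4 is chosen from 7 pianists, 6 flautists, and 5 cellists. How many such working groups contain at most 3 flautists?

Split by how many flautists are chosen (0 through 3).
Sum: C(6,0)·C(12,4) + C(6,1)·C(12,3) + C(6,2)·C(12,2) + C(6,3)·C(12,1) = 495 + 1320 + 990 + 240 = 3045.

3045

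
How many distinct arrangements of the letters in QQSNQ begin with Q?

12

Fix Q in the first position and arrange the remaining 4 letters.
Those 4 letters have Q appearing twice, giving (4)!/(2!) = 12.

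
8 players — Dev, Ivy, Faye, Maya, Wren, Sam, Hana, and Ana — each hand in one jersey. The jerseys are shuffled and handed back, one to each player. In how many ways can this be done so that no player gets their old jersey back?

Let Aᵢ be the assignments in which player i gets their old jersey. We want the size of the complement of A₁∪…∪A_8.
By inclusion–exclusion this is Σ_{j=0}^{8} (−1)^j C(8,j)·(8−j)!.
Computing: 40320 − 40320 + 20160 − 6720 + 1680 − 336 + 56 − 8 + 1 = 14833.

14833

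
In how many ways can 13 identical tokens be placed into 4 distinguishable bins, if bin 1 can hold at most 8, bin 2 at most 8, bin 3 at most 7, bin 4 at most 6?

350

Without the upper bounds there are C(16,3) = 560 ways to split 13 among 4 bins.
Subtract solutions that violate a single cap (substitute x_i' = x_i − (cap_i+1)): x_1 ≥ 9 gives C(7,3) = 35; x_2 ≥ 9 gives C(7,3) = 35; x_3 ≥ 8 gives C(8,3) = 56; x_4 ≥ 7 gives C(9,3) = 84. Together 210.
No two caps can be exceeded simultaneously, so the pair terms are all 0.
By inclusion–exclusion the count is 560 − 210 + 0 = 350.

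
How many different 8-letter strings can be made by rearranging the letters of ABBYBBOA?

840

Letter multiplicities in ABBYBBOA: A×2, B×4, O×1, Y×1.
So there are 8! / (4!·2!) = 840 distinguishable arrangements.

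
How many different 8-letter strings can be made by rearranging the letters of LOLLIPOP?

LOLLIPOP has 8 letters with L appearing 3 times, O appearing twice, and P appearing twice.
The number of distinct arrangements is 8!/(3!·2!·2!) = 40320/24 = 1680.

1680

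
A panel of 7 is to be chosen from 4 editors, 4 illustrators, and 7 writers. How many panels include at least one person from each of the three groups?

5768

Total 7-person selections from all 15: C(15,7) = 6435.
Selections missing a whole group: no editors → C(11,7) = 330; no illustrators → C(11,7) = 330; no writers → C(8,7) = 8.
Add back selections omitting two groups (i.e. drawn from a single group): C(4,7) + C(4,7) + C(7,7) = 1.
By inclusion–exclusion: 6435 − 668 + 1 = 5768.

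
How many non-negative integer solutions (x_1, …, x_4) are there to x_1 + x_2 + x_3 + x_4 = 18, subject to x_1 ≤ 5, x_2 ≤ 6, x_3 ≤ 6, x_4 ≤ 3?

10

Without the upper bounds there are C(21,3) = 1330 ways to split 18 among 4 variables.
Subtract solutions that violate a single cap (substitute x_i' = x_i − (cap_i+1)): x_1 ≥ 6 gives C(15,3) = 455; x_2 ≥ 7 gives C(14,3) = 364; x_3 ≥ 7 gives C(14,3) = 364; x_4 ≥ 4 gives C(17,3) = 680. Together 1863.
Add back pairs where two caps are both exceeded: 56 + 56 + 165 + 35 + 120 + 120 = 552.
Subtract triples: 0 + 4 + 4 + 1 = 9.
By inclusion–exclusion the count is 1330 − 1863 + 552 − 9 = 10.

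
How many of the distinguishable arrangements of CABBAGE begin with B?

Fix B in the first position and arrange the remaining 6 letters.
Those 6 letters have A appearing twice, giving (6)!/(2!) = 360.

360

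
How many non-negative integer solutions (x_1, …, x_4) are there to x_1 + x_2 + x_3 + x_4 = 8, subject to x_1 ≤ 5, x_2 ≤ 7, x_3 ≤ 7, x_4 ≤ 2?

97

Ignoring the caps, the number of non-negative solutions to x_1+…+x_4 = 8 is C(11,3) = 165.
Subtract solutions that violate a single cap (substitute x_i' = x_i − (cap_i+1)): x_1 ≥ 6 gives C(5,3) = 10; x_2 ≥ 8 gives C(3,3) = 1; x_3 ≥ 8 gives C(3,3) = 1; x_4 ≥ 3 gives C(8,3) = 56. Together 68.
No two caps can be exceeded simultaneously, so the pair terms are all 0.
By inclusion–exclusion the count is 165 − 68 + 0 = 97.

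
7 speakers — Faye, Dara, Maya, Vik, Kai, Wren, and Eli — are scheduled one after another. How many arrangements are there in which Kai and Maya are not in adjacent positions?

3600

There are 7! = 5040 arrangements in all. If Kai and Maya are adjacent, merging them into one block gives 2·(6)! = 1440 arrangements.
Complementary counting: 5040 − 1440 = 3600.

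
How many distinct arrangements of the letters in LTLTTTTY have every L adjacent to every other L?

Treat the 2 copies of L as a single block. The multiset to arrange is then {LL, T, T, T, T, T, Y}, 7 items in all.
That gives (7)!/(5!) = 42 arrangements.

42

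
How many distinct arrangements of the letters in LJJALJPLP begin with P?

1120

Fix P in the first position and arrange the remaining 8 letters.
Those 8 letters have J appearing 3 times and L appearing 3 times, giving (8)!/(3!·3!) = 1120.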